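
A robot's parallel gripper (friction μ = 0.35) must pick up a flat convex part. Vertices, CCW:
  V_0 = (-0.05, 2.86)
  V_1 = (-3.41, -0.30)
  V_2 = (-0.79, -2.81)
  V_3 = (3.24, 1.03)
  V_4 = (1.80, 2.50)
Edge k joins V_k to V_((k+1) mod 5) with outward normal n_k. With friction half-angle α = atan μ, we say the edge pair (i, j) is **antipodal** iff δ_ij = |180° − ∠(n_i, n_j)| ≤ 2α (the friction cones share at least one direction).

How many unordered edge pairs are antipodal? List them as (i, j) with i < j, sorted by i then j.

count = 3; pairs: (0,2), (1,3), (1,4)

α = atan 0.35 = 19.29°;  2α = 38.58°
n_0 = (-0.6851, +0.7285)
n_1 = (-0.6918, -0.7221)
n_2 = (+0.6898, -0.7240)
n_3 = (+0.7144, +0.6998)
n_4 = (+0.1910, +0.9816)
  (0,1): δ = 87.01°  ·
  (0,2): δ = 0.37°  ✓
  (0,3): δ = 91.17°  ·
  (0,4): δ = 125.75°  ·
  (1,2): δ = 92.61°  ·
  (1,3): δ = 1.82°  ✓
  (1,4): δ = 32.76°  ✓
  (2,3): δ = 89.21°  ·
  (2,4): δ = 54.63°  ·
  (3,4): δ = 145.42°  ·
antipodal pairs: 3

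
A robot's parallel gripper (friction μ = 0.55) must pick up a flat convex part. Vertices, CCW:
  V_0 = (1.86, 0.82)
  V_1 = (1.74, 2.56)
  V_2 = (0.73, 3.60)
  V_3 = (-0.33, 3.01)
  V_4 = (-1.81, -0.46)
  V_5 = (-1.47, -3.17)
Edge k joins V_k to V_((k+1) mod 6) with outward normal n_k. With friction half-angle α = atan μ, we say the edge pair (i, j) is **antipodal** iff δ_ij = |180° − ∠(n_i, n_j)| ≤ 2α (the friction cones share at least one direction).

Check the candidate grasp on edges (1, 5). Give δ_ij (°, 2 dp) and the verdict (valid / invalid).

α = atan 0.55 = 28.81°;  2α = 57.62°
edge 1: e_1 = (-1.01, +1.04);  n_1 = (+0.7174, +0.6967)
edge 5: e_5 = (+3.33, +3.99);  n_5 = (+0.7677, -0.6408)
∠(n_1, n_5) = 84.01°
δ = |180° − 84.01°| = 95.99°
95.99° > 2α = 57.62°  →  invalid

δ = 95.99°, invalid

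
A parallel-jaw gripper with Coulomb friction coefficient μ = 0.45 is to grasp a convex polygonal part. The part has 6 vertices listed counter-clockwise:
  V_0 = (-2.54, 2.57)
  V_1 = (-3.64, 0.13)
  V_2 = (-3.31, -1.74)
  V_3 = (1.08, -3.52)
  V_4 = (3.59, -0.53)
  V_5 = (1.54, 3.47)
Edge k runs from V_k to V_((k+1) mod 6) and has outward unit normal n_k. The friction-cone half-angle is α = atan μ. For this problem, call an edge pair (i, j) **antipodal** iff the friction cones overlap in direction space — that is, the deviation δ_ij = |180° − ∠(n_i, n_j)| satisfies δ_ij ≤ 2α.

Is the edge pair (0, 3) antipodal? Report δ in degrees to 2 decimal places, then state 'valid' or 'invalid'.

α = atan 0.45 = 24.23°;  2α = 48.46°
edge 0: e_0 = (-1.10, -2.44);  n_0 = (-0.9116, +0.4110)
edge 3: e_3 = (+2.51, +2.99);  n_3 = (+0.7659, -0.6430)
∠(n_0, n_3) = 164.25°
δ = |180° − 164.25°| = 15.75°
15.75° ≤ 2α = 48.46°  →  valid

δ = 15.75°, valid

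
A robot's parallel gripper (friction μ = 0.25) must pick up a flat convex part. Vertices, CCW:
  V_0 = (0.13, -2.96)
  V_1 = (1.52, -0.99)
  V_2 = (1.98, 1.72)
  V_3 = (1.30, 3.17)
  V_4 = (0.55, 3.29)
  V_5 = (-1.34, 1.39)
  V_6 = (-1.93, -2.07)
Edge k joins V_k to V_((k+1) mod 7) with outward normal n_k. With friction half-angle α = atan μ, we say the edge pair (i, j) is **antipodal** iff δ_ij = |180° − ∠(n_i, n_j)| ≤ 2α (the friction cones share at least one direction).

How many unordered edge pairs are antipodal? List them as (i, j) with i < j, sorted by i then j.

α = atan 0.25 = 14.04°;  2α = 28.07°
n_0 = (+0.8171, -0.5765)
n_1 = (+0.9859, -0.1673)
n_2 = (+0.9054, +0.4246)
n_3 = (+0.1580, +0.9874)
n_4 = (-0.7090, +0.7052)
n_5 = (-0.9858, +0.1681)
n_6 = (-0.3966, -0.9180)
  (0,1): δ = 154.43°  ·
  (0,2): δ = 119.67°  ·
  (0,3): δ = 63.88°  ·
  (0,4): δ = 9.64°  ✓
  (0,5): δ = 25.53°  ✓
  (0,6): δ = 101.84°  ·
  (1,2): δ = 145.24°  ·
  (1,3): δ = 89.46°  ·
  (1,4): δ = 35.22°  ·
  (1,5): δ = 0.04°  ✓
  (1,6): δ = 76.27°  ·
  (2,3): δ = 124.22°  ·
  (2,4): δ = 69.97°  ·
  (2,5): δ = 34.80°  ·
  (2,6): δ = 41.51°  ·
  (3,4): δ = 125.76°  ·
  (3,5): δ = 90.59°  ·
  (3,6): δ = 14.28°  ✓
  (4,5): δ = 144.83°  ·
  (4,6): δ = 68.52°  ·
  (5,6): δ = 103.69°  ·
antipodal pairs: 4

count = 4; pairs: (0,4), (0,5), (1,5), (3,6)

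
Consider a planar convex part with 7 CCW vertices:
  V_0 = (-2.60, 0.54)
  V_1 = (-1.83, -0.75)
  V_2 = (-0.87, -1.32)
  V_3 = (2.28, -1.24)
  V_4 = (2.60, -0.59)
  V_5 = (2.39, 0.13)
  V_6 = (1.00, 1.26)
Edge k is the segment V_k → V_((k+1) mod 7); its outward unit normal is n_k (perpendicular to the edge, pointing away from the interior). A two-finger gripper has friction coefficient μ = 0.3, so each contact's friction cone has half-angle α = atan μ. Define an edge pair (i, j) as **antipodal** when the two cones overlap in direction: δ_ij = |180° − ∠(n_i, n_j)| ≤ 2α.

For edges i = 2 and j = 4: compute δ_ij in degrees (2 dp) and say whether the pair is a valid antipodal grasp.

δ = 75.19°, invalid

α = atan 0.3 = 16.70°;  2α = 33.40°
edge 2: e_2 = (+3.15, +0.08);  n_2 = (+0.0254, -0.9997)
edge 4: e_4 = (-0.21, +0.72);  n_4 = (+0.9600, +0.2800)
∠(n_2, n_4) = 104.81°
δ = |180° − 104.81°| = 75.19°
75.19° > 2α = 33.40°  →  invalid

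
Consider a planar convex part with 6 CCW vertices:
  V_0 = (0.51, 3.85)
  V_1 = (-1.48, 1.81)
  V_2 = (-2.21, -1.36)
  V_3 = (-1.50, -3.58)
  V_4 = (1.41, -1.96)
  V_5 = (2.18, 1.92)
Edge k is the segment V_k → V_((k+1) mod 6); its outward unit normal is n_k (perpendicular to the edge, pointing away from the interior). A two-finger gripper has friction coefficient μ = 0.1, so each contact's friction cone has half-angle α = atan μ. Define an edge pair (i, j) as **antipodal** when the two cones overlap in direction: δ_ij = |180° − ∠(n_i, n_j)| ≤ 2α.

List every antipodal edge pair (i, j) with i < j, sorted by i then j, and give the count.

count = 1; pairs: (1,4)

α = atan 0.1 = 5.71°;  2α = 11.42°
n_0 = (-0.7158, +0.6983)
n_1 = (-0.9745, +0.2244)
n_2 = (-0.9525, -0.3046)
n_3 = (+0.4864, -0.8737)
n_4 = (+0.9809, -0.1947)
n_5 = (+0.7562, +0.6543)
  (0,1): δ = 148.68°  ·
  (0,2): δ = 117.98°  ·
  (0,3): δ = 16.61°  ·
  (0,4): δ = 33.06°  ·
  (0,5): δ = 85.16°  ·
  (1,2): δ = 149.30°  ·
  (1,3): δ = 47.93°  ·
  (1,4): δ = 1.74°  ✓
  (1,5): δ = 53.84°  ·
  (2,3): δ = 78.63°  ·
  (2,4): δ = 28.96°  ·
  (2,5): δ = 23.13°  ·
  (3,4): δ = 130.33°  ·
  (3,5): δ = 78.24°  ·
  (4,5): δ = 127.91°  ·
antipodal pairs: 1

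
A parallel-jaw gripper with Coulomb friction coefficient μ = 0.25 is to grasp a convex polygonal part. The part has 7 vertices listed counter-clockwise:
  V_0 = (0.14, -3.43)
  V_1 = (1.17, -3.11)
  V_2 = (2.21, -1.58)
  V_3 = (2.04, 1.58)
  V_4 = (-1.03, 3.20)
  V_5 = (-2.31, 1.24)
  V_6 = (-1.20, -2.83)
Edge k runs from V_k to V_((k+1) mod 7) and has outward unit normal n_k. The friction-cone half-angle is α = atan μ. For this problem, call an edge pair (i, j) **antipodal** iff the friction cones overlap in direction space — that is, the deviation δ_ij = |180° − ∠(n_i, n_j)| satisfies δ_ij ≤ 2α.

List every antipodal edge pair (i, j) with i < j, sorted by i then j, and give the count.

α = atan 0.25 = 14.04°;  2α = 28.07°
n_0 = (+0.2967, -0.9550)
n_1 = (+0.8270, -0.5622)
n_2 = (+0.9986, +0.0537)
n_3 = (+0.4667, +0.8844)
n_4 = (-0.8373, +0.5468)
n_5 = (-0.9648, -0.2631)
n_6 = (-0.4087, -0.9127)
  (0,1): δ = 141.46°  ·
  (0,2): δ = 104.18°  ·
  (0,3): δ = 45.08°  ·
  (0,4): δ = 39.59°  ·
  (0,5): δ = 88.00°  ·
  (0,6): δ = 138.62°  ·
  (1,2): δ = 142.72°  ·
  (1,3): δ = 83.61°  ·
  (1,4): δ = 1.06°  ✓
  (1,5): δ = 49.46°  ·
  (1,6): δ = 100.08°  ·
  (2,3): δ = 120.90°  ·
  (2,4): δ = 36.23°  ·
  (2,5): δ = 12.18°  ✓
  (2,6): δ = 62.80°  ·
  (3,4): δ = 95.33°  ·
  (3,5): δ = 46.92°  ·
  (3,6): δ = 3.70°  ✓
  (4,5): δ = 131.60°  ·
  (4,6): δ = 80.97°  ·
  (5,6): δ = 129.38°  ·
antipodal pairs: 3

count = 3; pairs: (1,4), (2,5), (3,6)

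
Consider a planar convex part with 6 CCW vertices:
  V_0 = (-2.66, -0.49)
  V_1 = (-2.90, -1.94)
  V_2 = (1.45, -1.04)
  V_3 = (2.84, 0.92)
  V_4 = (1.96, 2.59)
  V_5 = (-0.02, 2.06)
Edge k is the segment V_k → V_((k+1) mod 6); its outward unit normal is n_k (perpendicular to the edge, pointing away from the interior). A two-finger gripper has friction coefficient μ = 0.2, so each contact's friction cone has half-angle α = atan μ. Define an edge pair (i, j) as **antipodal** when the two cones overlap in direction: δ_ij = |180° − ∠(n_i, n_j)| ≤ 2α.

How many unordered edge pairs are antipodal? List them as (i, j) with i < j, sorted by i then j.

α = atan 0.2 = 11.31°;  2α = 22.62°
n_0 = (-0.9866, +0.1633)
n_1 = (+0.2026, -0.9793)
n_2 = (+0.8157, -0.5785)
n_3 = (+0.8847, +0.4662)
n_4 = (-0.2586, +0.9660)
n_5 = (-0.6947, +0.7193)
  (0,1): δ = 68.91°  ·
  (0,2): δ = 25.95°  ·
  (0,3): δ = 37.19°  ·
  (0,4): δ = 114.38°  ·
  (0,5): δ = 143.40°  ·
  (1,2): δ = 137.03°  ·
  (1,3): δ = 73.90°  ·
  (1,4): δ = 3.30°  ✓
  (1,5): δ = 32.32°  ·
  (2,3): δ = 116.87°  ·
  (2,4): δ = 39.67°  ·
  (2,5): δ = 10.65°  ✓
  (3,4): δ = 102.80°  ·
  (3,5): δ = 73.78°  ·
  (4,5): δ = 150.98°  ·
antipodal pairs: 2

count = 2; pairs: (1,4), (2,5)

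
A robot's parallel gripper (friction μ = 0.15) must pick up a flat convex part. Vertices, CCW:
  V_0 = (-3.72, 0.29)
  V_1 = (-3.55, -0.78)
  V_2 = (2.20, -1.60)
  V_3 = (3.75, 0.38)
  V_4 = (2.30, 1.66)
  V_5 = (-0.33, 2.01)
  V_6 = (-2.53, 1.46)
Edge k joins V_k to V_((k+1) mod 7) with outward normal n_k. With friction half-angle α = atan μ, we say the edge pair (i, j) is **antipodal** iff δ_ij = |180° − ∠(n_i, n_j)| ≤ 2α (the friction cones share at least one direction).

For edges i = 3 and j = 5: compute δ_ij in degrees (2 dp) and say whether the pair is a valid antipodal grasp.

α = atan 0.15 = 8.53°;  2α = 17.06°
edge 3: e_3 = (-1.45, +1.28);  n_3 = (+0.6618, +0.7497)
edge 5: e_5 = (-2.20, -0.55);  n_5 = (-0.2425, +0.9701)
∠(n_3, n_5) = 55.47°
δ = |180° − 55.47°| = 124.53°
124.53° > 2α = 17.06°  →  invalid

δ = 124.53°, invalid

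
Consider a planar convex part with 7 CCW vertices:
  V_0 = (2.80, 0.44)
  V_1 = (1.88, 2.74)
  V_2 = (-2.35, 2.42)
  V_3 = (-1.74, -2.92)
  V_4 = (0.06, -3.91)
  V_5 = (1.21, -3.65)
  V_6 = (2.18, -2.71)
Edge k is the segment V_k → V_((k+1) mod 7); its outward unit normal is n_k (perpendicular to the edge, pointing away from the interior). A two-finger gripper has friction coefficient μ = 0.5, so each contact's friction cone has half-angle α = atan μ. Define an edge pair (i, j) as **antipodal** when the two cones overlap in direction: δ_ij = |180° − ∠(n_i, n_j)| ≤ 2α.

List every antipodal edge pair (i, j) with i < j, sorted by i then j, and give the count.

count = 7; pairs: (0,2), (0,3), (1,3), (1,4), (1,5), (2,5), (2,6)

α = atan 0.5 = 26.57°;  2α = 53.13°
n_0 = (+0.9285, +0.3714)
n_1 = (-0.0754, +0.9972)
n_2 = (-0.9935, -0.1135)
n_3 = (-0.4819, -0.8762)
n_4 = (+0.2205, -0.9754)
n_5 = (+0.6959, -0.7181)
n_6 = (+0.9812, -0.1931)
  (0,1): δ = 107.48°  ·
  (0,2): δ = 15.28°  ✓
  (0,3): δ = 39.39°  ✓
  (0,4): δ = 80.94°  ·
  (0,5): δ = 112.30°  ·
  (0,6): δ = 147.06°  ·
  (1,2): δ = 87.81°  ·
  (1,3): δ = 33.14°  ✓
  (1,4): δ = 8.41°  ✓
  (1,5): δ = 39.77°  ✓
  (1,6): δ = 74.54°  ·
  (2,3): δ = 125.33°  ·
  (2,4): δ = 83.78°  ·
  (2,5): δ = 52.42°  ✓
  (2,6): δ = 17.65°  ✓
  (3,4): δ = 138.45°  ·
  (3,5): δ = 107.09°  ·
  (3,6): δ = 72.32°  ·
  (4,5): δ = 148.64°  ·
  (4,6): δ = 113.87°  ·
  (5,6): δ = 145.24°  ·
antipodal pairs: 7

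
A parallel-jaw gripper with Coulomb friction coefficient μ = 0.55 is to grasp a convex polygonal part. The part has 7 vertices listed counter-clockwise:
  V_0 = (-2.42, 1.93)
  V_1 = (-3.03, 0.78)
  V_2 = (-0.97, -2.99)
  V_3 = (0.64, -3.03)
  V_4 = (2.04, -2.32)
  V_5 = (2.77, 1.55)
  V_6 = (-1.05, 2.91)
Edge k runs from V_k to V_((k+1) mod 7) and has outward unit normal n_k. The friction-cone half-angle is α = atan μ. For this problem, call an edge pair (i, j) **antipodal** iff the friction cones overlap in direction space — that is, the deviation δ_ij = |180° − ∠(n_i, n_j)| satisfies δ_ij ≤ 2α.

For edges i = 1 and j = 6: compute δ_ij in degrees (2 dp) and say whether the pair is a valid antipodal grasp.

α = atan 0.55 = 28.81°;  2α = 57.62°
edge 1: e_1 = (+2.06, -3.77);  n_1 = (-0.8775, -0.4795)
edge 6: e_6 = (-1.37, -0.98);  n_6 = (-0.5818, +0.8133)
∠(n_1, n_6) = 83.08°
δ = |180° − 83.08°| = 96.92°
96.92° > 2α = 57.62°  →  invalid

δ = 96.92°, invalid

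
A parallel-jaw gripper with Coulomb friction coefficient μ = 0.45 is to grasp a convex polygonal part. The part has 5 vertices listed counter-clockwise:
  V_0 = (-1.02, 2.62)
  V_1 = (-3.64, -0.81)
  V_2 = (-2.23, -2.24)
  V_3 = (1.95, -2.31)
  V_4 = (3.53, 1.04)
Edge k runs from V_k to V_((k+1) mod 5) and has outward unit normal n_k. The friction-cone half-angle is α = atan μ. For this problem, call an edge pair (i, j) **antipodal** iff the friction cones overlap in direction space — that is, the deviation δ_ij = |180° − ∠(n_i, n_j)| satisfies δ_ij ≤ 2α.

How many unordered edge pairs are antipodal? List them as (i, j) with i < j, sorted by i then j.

count = 3; pairs: (0,3), (1,4), (2,4)

α = atan 0.45 = 24.23°;  2α = 48.46°
n_0 = (-0.7947, +0.6070)
n_1 = (-0.7121, -0.7021)
n_2 = (-0.0167, -0.9999)
n_3 = (+0.9045, -0.4266)
n_4 = (+0.3280, +0.9447)
  (0,1): δ = 98.03°  ·
  (0,2): δ = 53.59°  ·
  (0,3): δ = 12.12°  ✓
  (0,4): δ = 108.22°  ·
  (1,2): δ = 135.56°  ·
  (1,3): δ = 69.85°  ·
  (1,4): δ = 26.25°  ✓
  (2,3): δ = 114.29°  ·
  (2,4): δ = 18.19°  ✓
  (3,4): δ = 83.90°  ·
antipodal pairs: 3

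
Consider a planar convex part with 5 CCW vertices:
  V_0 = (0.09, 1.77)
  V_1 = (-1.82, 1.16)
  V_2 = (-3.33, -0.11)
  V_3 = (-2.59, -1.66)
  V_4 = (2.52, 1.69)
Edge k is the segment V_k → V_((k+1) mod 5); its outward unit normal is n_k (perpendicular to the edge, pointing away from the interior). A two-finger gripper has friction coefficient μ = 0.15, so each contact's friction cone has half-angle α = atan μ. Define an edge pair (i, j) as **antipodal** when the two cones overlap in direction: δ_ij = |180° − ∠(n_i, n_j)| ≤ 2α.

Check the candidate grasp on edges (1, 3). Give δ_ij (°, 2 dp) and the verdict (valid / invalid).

δ = 6.82°, valid

α = atan 0.15 = 8.53°;  2α = 17.06°
edge 1: e_1 = (-1.51, -1.27);  n_1 = (-0.6437, +0.7653)
edge 3: e_3 = (+5.11, +3.35);  n_3 = (+0.5483, -0.8363)
∠(n_1, n_3) = 173.18°
δ = |180° − 173.18°| = 6.82°
6.82° ≤ 2α = 17.06°  →  valid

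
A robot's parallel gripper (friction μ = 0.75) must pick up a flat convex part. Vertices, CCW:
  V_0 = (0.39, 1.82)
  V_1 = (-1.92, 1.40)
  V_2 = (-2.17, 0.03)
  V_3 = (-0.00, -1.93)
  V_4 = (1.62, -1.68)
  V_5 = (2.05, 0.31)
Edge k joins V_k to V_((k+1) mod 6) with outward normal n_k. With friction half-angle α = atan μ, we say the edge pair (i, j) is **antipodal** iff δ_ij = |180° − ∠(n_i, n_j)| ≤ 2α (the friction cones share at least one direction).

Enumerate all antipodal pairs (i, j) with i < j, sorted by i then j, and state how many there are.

α = atan 0.75 = 36.87°;  2α = 73.74°
n_0 = (-0.1789, +0.9839)
n_1 = (-0.9838, +0.1795)
n_2 = (-0.6703, -0.7421)
n_3 = (+0.1525, -0.9883)
n_4 = (+0.9774, -0.2112)
n_5 = (+0.6729, +0.7397)
  (0,1): δ = 110.65°  ·
  (0,2): δ = 52.39°  ✓
  (0,3): δ = 1.53°  ✓
  (0,4): δ = 67.50°  ✓
  (0,5): δ = 127.40°  ·
  (1,2): δ = 121.75°  ·
  (1,3): δ = 70.89°  ✓
  (1,4): δ = 1.85°  ✓
  (1,5): δ = 58.05°  ✓
  (2,3): δ = 129.14°  ·
  (2,4): δ = 60.10°  ✓
  (2,5): δ = 0.20°  ✓
  (3,4): δ = 110.97°  ·
  (3,5): δ = 51.06°  ✓
  (4,5): δ = 120.10°  ·
antipodal pairs: 9

count = 9; pairs: (0,2), (0,3), (0,4), (1,3), (1,4), (1,5), (2,4), (2,5), (3,5)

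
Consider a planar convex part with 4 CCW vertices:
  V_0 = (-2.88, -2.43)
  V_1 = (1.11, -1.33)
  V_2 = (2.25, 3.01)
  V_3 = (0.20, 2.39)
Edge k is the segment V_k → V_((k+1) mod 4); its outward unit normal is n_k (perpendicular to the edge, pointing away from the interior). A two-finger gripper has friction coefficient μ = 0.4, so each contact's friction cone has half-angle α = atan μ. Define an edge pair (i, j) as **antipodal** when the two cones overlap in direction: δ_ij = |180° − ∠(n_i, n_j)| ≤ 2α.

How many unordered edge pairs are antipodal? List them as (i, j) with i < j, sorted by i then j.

count = 3; pairs: (0,2), (0,3), (1,3)

α = atan 0.4 = 21.80°;  2α = 43.60°
n_0 = (+0.2658, -0.9640)
n_1 = (+0.9672, -0.2541)
n_2 = (-0.2895, +0.9572)
n_3 = (-0.8427, +0.5385)
  (0,1): δ = 120.13°  ·
  (0,2): δ = 1.41°  ✓
  (0,3): δ = 42.01°  ✓
  (1,2): δ = 58.46°  ·
  (1,3): δ = 17.86°  ✓
  (2,3): δ = 139.41°  ·
antipodal pairs: 3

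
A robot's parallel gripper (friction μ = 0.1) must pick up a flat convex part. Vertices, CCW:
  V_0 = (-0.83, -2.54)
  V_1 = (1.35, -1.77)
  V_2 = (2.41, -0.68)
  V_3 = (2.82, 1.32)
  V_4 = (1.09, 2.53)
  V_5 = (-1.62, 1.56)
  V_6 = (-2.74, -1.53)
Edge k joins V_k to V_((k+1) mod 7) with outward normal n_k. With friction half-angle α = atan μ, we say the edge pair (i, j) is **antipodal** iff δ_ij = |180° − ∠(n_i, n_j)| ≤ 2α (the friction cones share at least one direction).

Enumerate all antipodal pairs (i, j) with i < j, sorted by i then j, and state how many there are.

count = 3; pairs: (0,4), (2,5), (3,6)

α = atan 0.1 = 5.71°;  2α = 11.42°
n_0 = (+0.3330, -0.9429)
n_1 = (+0.7169, -0.6972)
n_2 = (+0.9796, -0.2008)
n_3 = (+0.5731, +0.8195)
n_4 = (-0.3370, +0.9415)
n_5 = (-0.9401, +0.3408)
n_6 = (-0.4675, -0.8840)
  (0,1): δ = 153.65°  ·
  (0,2): δ = 121.04°  ·
  (0,3): δ = 54.42°  ·
  (0,4): δ = 0.24°  ✓
  (0,5): δ = 50.62°  ·
  (0,6): δ = 132.68°  ·
  (1,2): δ = 147.38°  ·
  (1,3): δ = 80.77°  ·
  (1,4): δ = 26.11°  ·
  (1,5): δ = 24.28°  ·
  (1,6): δ = 106.33°  ·
  (2,3): δ = 113.38°  ·
  (2,4): δ = 58.72°  ·
  (2,5): δ = 8.34°  ✓
  (2,6): δ = 73.72°  ·
  (3,4): δ = 125.34°  ·
  (3,5): δ = 74.95°  ·
  (3,6): δ = 7.10°  ✓
  (4,5): δ = 129.62°  ·
  (4,6): δ = 47.56°  ·
  (5,6): δ = 97.95°  ·
antipodal pairs: 3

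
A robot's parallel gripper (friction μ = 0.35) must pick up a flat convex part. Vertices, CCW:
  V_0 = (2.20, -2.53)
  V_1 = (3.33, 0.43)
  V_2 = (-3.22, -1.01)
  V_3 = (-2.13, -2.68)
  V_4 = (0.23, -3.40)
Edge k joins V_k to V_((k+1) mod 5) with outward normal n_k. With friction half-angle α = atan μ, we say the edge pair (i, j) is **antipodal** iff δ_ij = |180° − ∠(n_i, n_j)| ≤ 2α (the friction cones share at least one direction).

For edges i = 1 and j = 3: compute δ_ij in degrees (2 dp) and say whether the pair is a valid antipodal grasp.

δ = 29.37°, valid

α = atan 0.35 = 19.29°;  2α = 38.58°
edge 1: e_1 = (-6.55, -1.44);  n_1 = (-0.2147, +0.9767)
edge 3: e_3 = (+2.36, -0.72);  n_3 = (-0.2918, -0.9565)
∠(n_1, n_3) = 150.63°
δ = |180° − 150.63°| = 29.37°
29.37° ≤ 2α = 38.58°  →  valid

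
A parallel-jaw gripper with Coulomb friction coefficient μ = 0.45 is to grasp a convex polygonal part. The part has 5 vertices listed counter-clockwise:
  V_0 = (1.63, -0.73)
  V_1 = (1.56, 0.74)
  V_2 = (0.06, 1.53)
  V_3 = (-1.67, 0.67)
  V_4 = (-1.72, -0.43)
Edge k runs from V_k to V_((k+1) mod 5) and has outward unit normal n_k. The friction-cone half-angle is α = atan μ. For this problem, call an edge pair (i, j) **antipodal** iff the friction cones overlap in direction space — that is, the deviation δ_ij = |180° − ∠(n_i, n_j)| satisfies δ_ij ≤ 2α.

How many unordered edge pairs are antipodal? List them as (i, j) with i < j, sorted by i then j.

count = 3; pairs: (0,3), (1,4), (2,4)

α = atan 0.45 = 24.23°;  2α = 48.46°
n_0 = (+0.9989, +0.0476)
n_1 = (+0.4660, +0.8848)
n_2 = (-0.4451, +0.8955)
n_3 = (-0.9990, +0.0454)
n_4 = (-0.0892, -0.9960)
  (0,1): δ = 120.50°  ·
  (0,2): δ = 66.29°  ·
  (0,3): δ = 5.33°  ✓
  (0,4): δ = 82.16°  ·
  (1,2): δ = 125.79°  ·
  (1,3): δ = 64.83°  ·
  (1,4): δ = 22.66°  ✓
  (2,3): δ = 119.03°  ·
  (2,4): δ = 31.55°  ✓
  (3,4): δ = 92.51°  ·
antipodal pairs: 3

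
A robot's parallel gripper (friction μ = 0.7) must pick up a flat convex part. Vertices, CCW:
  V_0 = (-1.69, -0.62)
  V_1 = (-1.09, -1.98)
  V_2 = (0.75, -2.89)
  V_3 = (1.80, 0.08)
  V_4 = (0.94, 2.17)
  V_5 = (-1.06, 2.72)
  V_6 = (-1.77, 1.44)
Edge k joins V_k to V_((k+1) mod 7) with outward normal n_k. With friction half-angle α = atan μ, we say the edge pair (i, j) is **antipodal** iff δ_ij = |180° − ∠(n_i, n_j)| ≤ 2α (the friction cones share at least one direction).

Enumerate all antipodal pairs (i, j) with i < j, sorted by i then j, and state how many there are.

count = 9; pairs: (0,2), (0,3), (0,4), (1,3), (1,4), (2,5), (2,6), (3,5), (3,6)

α = atan 0.7 = 34.99°;  2α = 69.98°
n_0 = (-0.9149, -0.4036)
n_1 = (-0.4433, -0.8964)
n_2 = (+0.9428, -0.3333)
n_3 = (+0.9248, +0.3805)
n_4 = (+0.2652, +0.9642)
n_5 = (-0.8745, +0.4851)
n_6 = (-0.9992, -0.0388)
  (0,1): δ = 140.12°  ·
  (0,2): δ = 43.28°  ✓
  (0,3): δ = 1.44°  ✓
  (0,4): δ = 50.82°  ✓
  (0,5): δ = 127.18°  ·
  (0,6): δ = 158.42°  ·
  (1,2): δ = 83.15°  ·
  (1,3): δ = 41.32°  ✓
  (1,4): δ = 10.94°  ✓
  (1,5): δ = 87.30°  ·
  (1,6): δ = 118.54°  ·
  (2,3): δ = 138.16°  ·
  (2,4): δ = 85.91°  ·
  (2,5): δ = 9.55°  ✓
  (2,6): δ = 21.69°  ✓
  (3,4): δ = 127.74°  ·
  (3,5): δ = 51.38°  ✓
  (3,6): δ = 20.14°  ✓
  (4,5): δ = 103.64°  ·
  (4,6): δ = 72.40°  ·
  (5,6): δ = 148.76°  ·
antipodal pairs: 9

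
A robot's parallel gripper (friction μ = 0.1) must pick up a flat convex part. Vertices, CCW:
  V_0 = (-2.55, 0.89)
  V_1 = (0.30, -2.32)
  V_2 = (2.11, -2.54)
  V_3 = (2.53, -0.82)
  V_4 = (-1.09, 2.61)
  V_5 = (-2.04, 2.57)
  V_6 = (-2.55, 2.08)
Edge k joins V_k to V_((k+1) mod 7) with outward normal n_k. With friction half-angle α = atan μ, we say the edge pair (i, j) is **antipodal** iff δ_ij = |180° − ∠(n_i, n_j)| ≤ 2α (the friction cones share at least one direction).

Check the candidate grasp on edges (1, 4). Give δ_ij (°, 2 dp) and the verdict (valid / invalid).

δ = 9.34°, valid

α = atan 0.1 = 5.71°;  2α = 11.42°
edge 1: e_1 = (+1.81, -0.22);  n_1 = (-0.1207, -0.9927)
edge 4: e_4 = (-0.95, -0.04);  n_4 = (-0.0421, +0.9991)
∠(n_1, n_4) = 170.66°
δ = |180° − 170.66°| = 9.34°
9.34° ≤ 2α = 11.42°  →  valid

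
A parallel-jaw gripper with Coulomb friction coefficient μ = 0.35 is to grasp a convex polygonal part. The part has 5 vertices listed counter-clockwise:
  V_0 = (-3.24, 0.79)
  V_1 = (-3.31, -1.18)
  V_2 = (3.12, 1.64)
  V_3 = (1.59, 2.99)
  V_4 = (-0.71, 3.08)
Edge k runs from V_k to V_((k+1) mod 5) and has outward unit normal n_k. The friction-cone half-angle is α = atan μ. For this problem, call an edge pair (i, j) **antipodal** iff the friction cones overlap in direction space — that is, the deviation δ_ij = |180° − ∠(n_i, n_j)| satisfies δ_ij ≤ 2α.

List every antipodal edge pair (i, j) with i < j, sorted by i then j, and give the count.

α = atan 0.35 = 19.29°;  2α = 38.58°
n_0 = (-0.9994, +0.0355)
n_1 = (+0.4016, -0.9158)
n_2 = (+0.6616, +0.7498)
n_3 = (+0.0391, +0.9992)
n_4 = (-0.6711, +0.7414)
  (0,1): δ = 64.28°  ·
  (0,2): δ = 50.61°  ·
  (0,3): δ = 89.79°  ·
  (0,4): δ = 134.18°  ·
  (1,2): δ = 65.10°  ·
  (1,3): δ = 25.92°  ✓
  (1,4): δ = 18.47°  ✓
  (2,3): δ = 140.82°  ·
  (2,4): δ = 96.43°  ·
  (3,4): δ = 135.61°  ·
antipodal pairs: 2

count = 2; pairs: (1,3), (1,4)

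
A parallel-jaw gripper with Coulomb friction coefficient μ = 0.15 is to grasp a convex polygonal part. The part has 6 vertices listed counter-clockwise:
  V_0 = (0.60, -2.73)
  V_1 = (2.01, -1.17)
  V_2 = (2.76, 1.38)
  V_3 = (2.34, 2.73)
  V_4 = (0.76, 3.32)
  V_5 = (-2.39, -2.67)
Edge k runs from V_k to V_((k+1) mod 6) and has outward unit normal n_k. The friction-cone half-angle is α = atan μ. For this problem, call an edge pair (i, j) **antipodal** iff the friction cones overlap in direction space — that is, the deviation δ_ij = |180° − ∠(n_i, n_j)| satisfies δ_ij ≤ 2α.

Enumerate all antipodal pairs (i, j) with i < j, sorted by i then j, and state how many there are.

α = atan 0.15 = 8.53°;  2α = 17.06°
n_0 = (+0.7419, -0.6705)
n_1 = (+0.9594, -0.2822)
n_2 = (+0.9549, +0.2971)
n_3 = (+0.3498, +0.9368)
n_4 = (-0.8851, +0.4654)
n_5 = (-0.0201, -0.9998)
  (0,1): δ = 154.28°  ·
  (0,2): δ = 120.61°  ·
  (0,3): δ = 68.37°  ·
  (0,4): δ = 14.37°  ✓
  (0,5): δ = 130.96°  ·
  (1,2): δ = 146.33°  ·
  (1,3): δ = 94.09°  ·
  (1,4): δ = 11.35°  ✓
  (1,5): δ = 105.24°  ·
  (2,3): δ = 127.76°  ·
  (2,4): δ = 45.02°  ·
  (2,5): δ = 71.57°  ·
  (3,4): δ = 97.26°  ·
  (3,5): δ = 19.33°  ·
  (4,5): δ = 63.41°  ·
antipodal pairs: 2

count = 2; pairs: (0,4), (1,4)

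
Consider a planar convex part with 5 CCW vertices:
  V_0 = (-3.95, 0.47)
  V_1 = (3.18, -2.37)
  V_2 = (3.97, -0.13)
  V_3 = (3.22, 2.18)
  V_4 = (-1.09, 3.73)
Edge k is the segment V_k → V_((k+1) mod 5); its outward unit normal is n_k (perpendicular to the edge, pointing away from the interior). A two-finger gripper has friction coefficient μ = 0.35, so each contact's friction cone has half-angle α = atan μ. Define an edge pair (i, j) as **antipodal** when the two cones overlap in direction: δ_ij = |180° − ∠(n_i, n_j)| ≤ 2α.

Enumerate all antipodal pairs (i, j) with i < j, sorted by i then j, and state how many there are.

α = atan 0.35 = 19.29°;  2α = 38.58°
n_0 = (-0.3700, -0.9290)
n_1 = (+0.9431, -0.3326)
n_2 = (+0.9511, +0.3088)
n_3 = (+0.3384, +0.9410)
n_4 = (-0.7517, +0.6595)
  (0,1): δ = 87.71°  ·
  (0,2): δ = 50.29°  ·
  (0,3): δ = 1.94°  ✓
  (0,4): δ = 70.46°  ·
  (1,2): δ = 142.59°  ·
  (1,3): δ = 90.35°  ·
  (1,4): δ = 21.83°  ✓
  (2,3): δ = 127.77°  ·
  (2,4): δ = 59.25°  ·
  (3,4): δ = 111.48°  ·
antipodal pairs: 2

count = 2; pairs: (0,3), (1,4)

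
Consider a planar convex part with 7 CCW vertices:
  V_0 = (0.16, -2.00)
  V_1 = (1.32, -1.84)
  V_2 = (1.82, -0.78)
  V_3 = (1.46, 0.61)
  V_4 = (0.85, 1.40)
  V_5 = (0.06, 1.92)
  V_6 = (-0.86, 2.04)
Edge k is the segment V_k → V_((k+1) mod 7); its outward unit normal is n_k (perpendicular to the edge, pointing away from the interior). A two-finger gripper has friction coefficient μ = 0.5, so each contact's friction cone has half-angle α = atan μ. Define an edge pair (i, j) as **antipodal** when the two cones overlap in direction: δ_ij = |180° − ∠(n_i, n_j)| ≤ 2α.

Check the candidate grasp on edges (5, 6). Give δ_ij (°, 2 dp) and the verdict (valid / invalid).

α = atan 0.5 = 26.57°;  2α = 53.13°
edge 5: e_5 = (-0.92, +0.12);  n_5 = (+0.1293, +0.9916)
edge 6: e_6 = (+1.02, -4.04);  n_6 = (-0.9696, -0.2448)
∠(n_5, n_6) = 111.60°
δ = |180° − 111.60°| = 68.40°
68.40° > 2α = 53.13°  →  invalid

δ = 68.40°, invalid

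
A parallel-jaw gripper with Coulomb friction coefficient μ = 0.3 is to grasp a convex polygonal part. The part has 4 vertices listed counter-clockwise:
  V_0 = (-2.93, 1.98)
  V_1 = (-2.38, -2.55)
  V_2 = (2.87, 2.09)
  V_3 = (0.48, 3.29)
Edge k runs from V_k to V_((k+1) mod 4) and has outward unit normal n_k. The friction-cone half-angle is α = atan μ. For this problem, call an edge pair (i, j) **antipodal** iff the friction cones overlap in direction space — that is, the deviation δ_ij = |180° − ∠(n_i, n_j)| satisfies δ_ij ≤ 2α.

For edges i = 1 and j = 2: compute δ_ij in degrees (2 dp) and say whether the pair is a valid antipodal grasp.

α = atan 0.3 = 16.70°;  2α = 33.40°
edge 1: e_1 = (+5.25, +4.64);  n_1 = (+0.6622, -0.7493)
edge 2: e_2 = (-2.39, +1.20);  n_2 = (+0.4487, +0.8937)
∠(n_1, n_2) = 111.87°
δ = |180° − 111.87°| = 68.13°
68.13° > 2α = 33.40°  →  invalid

δ = 68.13°, invalid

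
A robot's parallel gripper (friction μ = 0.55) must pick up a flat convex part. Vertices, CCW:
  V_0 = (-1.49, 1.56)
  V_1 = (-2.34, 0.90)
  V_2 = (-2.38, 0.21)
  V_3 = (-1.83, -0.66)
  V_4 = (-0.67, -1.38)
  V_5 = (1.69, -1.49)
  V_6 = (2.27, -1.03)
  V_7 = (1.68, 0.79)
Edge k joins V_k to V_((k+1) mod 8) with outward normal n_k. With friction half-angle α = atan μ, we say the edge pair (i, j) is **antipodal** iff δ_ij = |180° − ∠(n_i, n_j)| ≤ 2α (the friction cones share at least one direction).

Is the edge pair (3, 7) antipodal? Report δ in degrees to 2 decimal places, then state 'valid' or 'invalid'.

δ = 18.17°, valid

α = atan 0.55 = 28.81°;  2α = 57.62°
edge 3: e_3 = (+1.16, -0.72);  n_3 = (-0.5274, -0.8496)
edge 7: e_7 = (-3.17, +0.77);  n_7 = (+0.2360, +0.9717)
∠(n_3, n_7) = 161.83°
δ = |180° − 161.83°| = 18.17°
18.17° ≤ 2α = 57.62°  →  valid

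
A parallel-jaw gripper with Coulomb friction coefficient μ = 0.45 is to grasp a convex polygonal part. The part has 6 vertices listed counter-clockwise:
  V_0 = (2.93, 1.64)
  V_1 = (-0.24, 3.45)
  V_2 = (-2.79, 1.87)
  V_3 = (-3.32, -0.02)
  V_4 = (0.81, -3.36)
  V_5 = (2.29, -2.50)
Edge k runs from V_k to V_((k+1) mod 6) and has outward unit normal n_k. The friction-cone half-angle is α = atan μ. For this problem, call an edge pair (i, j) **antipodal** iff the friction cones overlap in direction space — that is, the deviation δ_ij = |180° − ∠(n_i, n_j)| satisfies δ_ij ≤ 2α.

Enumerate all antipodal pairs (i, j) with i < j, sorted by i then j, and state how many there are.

α = atan 0.45 = 24.23°;  2α = 48.46°
n_0 = (+0.4958, +0.8684)
n_1 = (-0.5267, +0.8501)
n_2 = (-0.9629, +0.2700)
n_3 = (-0.6288, -0.7776)
n_4 = (+0.5024, -0.8646)
n_5 = (+0.9883, -0.1528)
  (0,1): δ = 118.49°  ·
  (0,2): δ = 75.94°  ·
  (0,3): δ = 9.24°  ✓
  (0,4): δ = 59.89°  ·
  (0,5): δ = 110.94°  ·
  (1,2): δ = 137.45°  ·
  (1,3): δ = 70.75°  ·
  (1,4): δ = 1.62°  ✓
  (1,5): δ = 49.43°  ·
  (2,3): δ = 113.30°  ·
  (2,4): δ = 44.18°  ✓
  (2,5): δ = 6.88°  ✓
  (3,4): δ = 110.88°  ·
  (3,5): δ = 59.82°  ·
  (4,5): δ = 128.95°  ·
antipodal pairs: 4

count = 4; pairs: (0,3), (1,4), (2,4), (2,5)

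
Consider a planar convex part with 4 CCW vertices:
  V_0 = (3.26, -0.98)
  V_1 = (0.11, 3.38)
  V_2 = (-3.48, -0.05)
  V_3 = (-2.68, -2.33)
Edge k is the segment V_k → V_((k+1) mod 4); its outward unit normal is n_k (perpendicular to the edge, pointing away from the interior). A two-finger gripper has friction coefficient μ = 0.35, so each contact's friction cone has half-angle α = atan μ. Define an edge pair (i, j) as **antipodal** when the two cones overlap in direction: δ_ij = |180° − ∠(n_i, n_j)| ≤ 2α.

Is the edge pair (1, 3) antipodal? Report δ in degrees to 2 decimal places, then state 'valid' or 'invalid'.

δ = 30.89°, valid

α = atan 0.35 = 19.29°;  2α = 38.58°
edge 1: e_1 = (-3.59, -3.43);  n_1 = (-0.6908, +0.7230)
edge 3: e_3 = (+5.94, +1.35);  n_3 = (+0.2216, -0.9751)
∠(n_1, n_3) = 149.11°
δ = |180° − 149.11°| = 30.89°
30.89° ≤ 2α = 38.58°  →  valid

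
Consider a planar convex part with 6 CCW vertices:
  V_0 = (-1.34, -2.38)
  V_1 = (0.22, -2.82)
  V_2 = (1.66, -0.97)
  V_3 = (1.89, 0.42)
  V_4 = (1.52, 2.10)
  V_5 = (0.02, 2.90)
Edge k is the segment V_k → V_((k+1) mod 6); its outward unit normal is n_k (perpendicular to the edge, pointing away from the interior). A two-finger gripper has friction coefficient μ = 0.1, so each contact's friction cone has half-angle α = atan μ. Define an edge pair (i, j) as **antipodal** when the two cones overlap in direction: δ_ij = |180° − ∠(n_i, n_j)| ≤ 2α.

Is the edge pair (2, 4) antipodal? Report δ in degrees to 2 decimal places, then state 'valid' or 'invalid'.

δ = 108.68°, invalid

α = atan 0.1 = 5.71°;  2α = 11.42°
edge 2: e_2 = (+0.23, +1.39);  n_2 = (+0.9866, -0.1632)
edge 4: e_4 = (-1.50, +0.80);  n_4 = (+0.4706, +0.8824)
∠(n_2, n_4) = 71.32°
δ = |180° − 71.32°| = 108.68°
108.68° > 2α = 11.42°  →  invalid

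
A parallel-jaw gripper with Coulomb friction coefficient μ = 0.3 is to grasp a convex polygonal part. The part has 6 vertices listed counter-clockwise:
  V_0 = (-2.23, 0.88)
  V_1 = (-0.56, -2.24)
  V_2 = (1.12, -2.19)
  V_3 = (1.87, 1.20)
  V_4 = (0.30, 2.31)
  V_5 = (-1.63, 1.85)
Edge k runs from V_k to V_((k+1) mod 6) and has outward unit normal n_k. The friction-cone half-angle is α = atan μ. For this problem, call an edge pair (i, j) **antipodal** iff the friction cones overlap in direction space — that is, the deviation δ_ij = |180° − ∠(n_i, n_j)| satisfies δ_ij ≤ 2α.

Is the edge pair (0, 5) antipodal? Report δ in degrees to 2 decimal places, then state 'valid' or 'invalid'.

α = atan 0.3 = 16.70°;  2α = 33.40°
edge 0: e_0 = (+1.67, -3.12);  n_0 = (-0.8816, -0.4719)
edge 5: e_5 = (-0.60, -0.97);  n_5 = (-0.8505, +0.5261)
∠(n_0, n_5) = 59.90°
δ = |180° − 59.90°| = 120.10°
120.10° > 2α = 33.40°  →  invalid

δ = 120.10°, invalid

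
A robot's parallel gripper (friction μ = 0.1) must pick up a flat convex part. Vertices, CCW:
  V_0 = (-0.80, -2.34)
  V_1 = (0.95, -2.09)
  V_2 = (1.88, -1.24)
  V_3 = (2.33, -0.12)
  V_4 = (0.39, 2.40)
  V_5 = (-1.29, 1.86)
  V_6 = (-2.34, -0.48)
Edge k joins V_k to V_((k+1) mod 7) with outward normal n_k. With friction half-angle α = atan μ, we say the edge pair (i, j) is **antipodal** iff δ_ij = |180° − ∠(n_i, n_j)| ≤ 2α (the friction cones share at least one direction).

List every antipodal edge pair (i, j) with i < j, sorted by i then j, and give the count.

α = atan 0.1 = 5.71°;  2α = 11.42°
n_0 = (+0.1414, -0.9899)
n_1 = (+0.6746, -0.7381)
n_2 = (+0.9279, -0.3728)
n_3 = (+0.7924, +0.6100)
n_4 = (-0.3060, +0.9520)
n_5 = (-0.9124, +0.4094)
n_6 = (-0.7703, -0.6377)
  (0,1): δ = 145.70°  ·
  (0,2): δ = 120.02°  ·
  (0,3): δ = 60.54°  ·
  (0,4): δ = 9.69°  ✓
  (0,5): δ = 57.70°  ·
  (0,6): δ = 121.49°  ·
  (1,2): δ = 154.32°  ·
  (1,3): δ = 94.84°  ·
  (1,4): δ = 24.61°  ·
  (1,5): δ = 23.41°  ·
  (1,6): δ = 87.20°  ·
  (2,3): δ = 120.52°  ·
  (2,4): δ = 50.29°  ·
  (2,5): δ = 2.28°  ✓
  (2,6): δ = 61.51°  ·
  (3,4): δ = 109.77°  ·
  (3,5): δ = 61.76°  ·
  (3,6): δ = 2.03°  ✓
  (4,5): δ = 131.99°  ·
  (4,6): δ = 68.20°  ·
  (5,6): δ = 116.21°  ·
antipodal pairs: 3

count = 3; pairs: (0,4), (2,5), (3,6)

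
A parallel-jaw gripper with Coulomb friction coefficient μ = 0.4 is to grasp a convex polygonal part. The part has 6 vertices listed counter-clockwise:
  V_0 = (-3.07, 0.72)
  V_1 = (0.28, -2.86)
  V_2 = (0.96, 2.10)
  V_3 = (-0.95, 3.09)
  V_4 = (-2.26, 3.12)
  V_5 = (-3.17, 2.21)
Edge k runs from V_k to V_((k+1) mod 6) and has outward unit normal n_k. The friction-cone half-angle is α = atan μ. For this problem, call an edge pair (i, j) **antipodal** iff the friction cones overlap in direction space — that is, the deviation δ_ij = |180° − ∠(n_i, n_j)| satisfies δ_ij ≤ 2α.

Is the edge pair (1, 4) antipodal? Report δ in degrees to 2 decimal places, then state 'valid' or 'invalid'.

δ = 37.19°, valid

α = atan 0.4 = 21.80°;  2α = 43.60°
edge 1: e_1 = (+0.68, +4.96);  n_1 = (+0.9907, -0.1358)
edge 4: e_4 = (-0.91, -0.91);  n_4 = (-0.7071, +0.7071)
∠(n_1, n_4) = 142.81°
δ = |180° − 142.81°| = 37.19°
37.19° ≤ 2α = 43.60°  →  valid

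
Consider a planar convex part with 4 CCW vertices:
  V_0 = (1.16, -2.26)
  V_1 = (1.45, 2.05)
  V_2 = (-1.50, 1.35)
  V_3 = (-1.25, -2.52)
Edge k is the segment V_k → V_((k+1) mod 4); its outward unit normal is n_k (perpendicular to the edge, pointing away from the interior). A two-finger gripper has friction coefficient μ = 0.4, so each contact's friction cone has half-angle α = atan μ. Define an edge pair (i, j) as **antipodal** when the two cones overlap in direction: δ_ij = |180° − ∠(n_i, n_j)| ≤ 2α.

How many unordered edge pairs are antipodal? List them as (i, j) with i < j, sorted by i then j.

count = 2; pairs: (0,2), (1,3)

α = atan 0.4 = 21.80°;  2α = 43.60°
n_0 = (+0.9977, -0.0671)
n_1 = (-0.2309, +0.9730)
n_2 = (-0.9979, -0.0645)
n_3 = (+0.1073, -0.9942)
  (0,1): δ = 72.80°  ·
  (0,2): δ = 7.55°  ✓
  (0,3): δ = 100.01°  ·
  (1,2): δ = 99.65°  ·
  (1,3): δ = 7.19°  ✓
  (2,3): δ = 87.54°  ·
antipodal pairs: 2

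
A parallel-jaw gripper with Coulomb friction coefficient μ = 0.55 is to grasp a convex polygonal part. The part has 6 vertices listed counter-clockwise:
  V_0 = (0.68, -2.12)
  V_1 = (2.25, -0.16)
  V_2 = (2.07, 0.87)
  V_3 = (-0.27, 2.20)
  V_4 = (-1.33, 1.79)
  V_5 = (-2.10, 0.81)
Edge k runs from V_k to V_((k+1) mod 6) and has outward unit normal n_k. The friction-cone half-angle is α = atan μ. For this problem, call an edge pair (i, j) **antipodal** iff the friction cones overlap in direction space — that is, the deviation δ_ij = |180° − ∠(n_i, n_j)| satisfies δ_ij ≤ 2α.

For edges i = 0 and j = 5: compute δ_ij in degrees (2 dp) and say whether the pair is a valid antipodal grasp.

δ = 82.19°, invalid

α = atan 0.55 = 28.81°;  2α = 57.62°
edge 0: e_0 = (+1.57, +1.96);  n_0 = (+0.7805, -0.6252)
edge 5: e_5 = (+2.78, -2.93);  n_5 = (-0.7254, -0.6883)
∠(n_0, n_5) = 97.81°
δ = |180° − 97.81°| = 82.19°
82.19° > 2α = 57.62°  →  invalid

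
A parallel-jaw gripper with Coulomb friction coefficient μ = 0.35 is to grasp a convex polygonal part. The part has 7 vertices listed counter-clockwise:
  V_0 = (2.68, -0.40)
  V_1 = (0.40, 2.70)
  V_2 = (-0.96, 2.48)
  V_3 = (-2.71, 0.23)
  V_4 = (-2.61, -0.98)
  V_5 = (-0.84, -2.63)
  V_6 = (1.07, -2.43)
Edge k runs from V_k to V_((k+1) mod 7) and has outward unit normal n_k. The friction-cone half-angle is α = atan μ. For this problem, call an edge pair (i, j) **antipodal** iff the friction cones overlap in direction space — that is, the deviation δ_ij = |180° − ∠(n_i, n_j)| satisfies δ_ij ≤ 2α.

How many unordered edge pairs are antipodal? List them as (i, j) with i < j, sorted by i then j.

α = atan 0.35 = 19.29°;  2α = 38.58°
n_0 = (+0.8056, +0.5925)
n_1 = (-0.1597, +0.9872)
n_2 = (-0.7894, +0.6139)
n_3 = (-0.9966, -0.0824)
n_4 = (-0.6819, -0.7315)
n_5 = (+0.1041, -0.9946)
n_6 = (+0.7835, -0.6214)
  (0,1): δ = 117.15°  ·
  (0,2): δ = 74.21°  ·
  (0,3): δ = 31.61°  ✓
  (0,4): δ = 10.68°  ✓
  (0,5): δ = 59.64°  ·
  (0,6): δ = 105.25°  ·
  (1,2): δ = 137.06°  ·
  (1,3): δ = 94.46°  ·
  (1,4): δ = 52.18°  ·
  (1,5): δ = 3.21°  ✓
  (1,6): δ = 42.39°  ·
  (2,3): δ = 137.40°  ·
  (2,4): δ = 95.12°  ·
  (2,5): δ = 46.15°  ·
  (2,6): δ = 0.54°  ✓
  (3,4): δ = 137.71°  ·
  (3,5): δ = 88.75°  ·
  (3,6): δ = 43.14°  ·
  (4,5): δ = 131.03°  ·
  (4,6): δ = 85.43°  ·
  (5,6): δ = 134.40°  ·
antipodal pairs: 4

count = 4; pairs: (0,3), (0,4), (1,5), (2,6)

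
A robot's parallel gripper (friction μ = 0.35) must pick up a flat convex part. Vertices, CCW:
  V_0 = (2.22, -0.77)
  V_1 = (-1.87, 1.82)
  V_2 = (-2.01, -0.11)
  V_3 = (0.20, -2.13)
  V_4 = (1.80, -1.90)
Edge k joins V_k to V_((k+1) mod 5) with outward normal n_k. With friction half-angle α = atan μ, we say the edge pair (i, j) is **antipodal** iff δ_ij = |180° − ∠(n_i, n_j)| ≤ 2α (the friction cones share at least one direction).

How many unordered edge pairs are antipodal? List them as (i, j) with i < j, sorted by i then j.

α = atan 0.35 = 19.29°;  2α = 38.58°
n_0 = (+0.5350, +0.8449)
n_1 = (-0.9974, +0.0723)
n_2 = (-0.6747, -0.7381)
n_3 = (+0.1423, -0.9898)
n_4 = (+0.9373, -0.3484)
  (0,1): δ = 61.80°  ·
  (0,2): δ = 10.08°  ✓
  (0,3): δ = 40.52°  ·
  (0,4): δ = 101.95°  ·
  (1,2): δ = 128.28°  ·
  (1,3): δ = 77.67°  ·
  (1,4): δ = 16.24°  ✓
  (2,3): δ = 129.39°  ·
  (2,4): δ = 67.96°  ·
  (3,4): δ = 118.57°  ·
antipodal pairs: 2

count = 2; pairs: (0,2), (1,4)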